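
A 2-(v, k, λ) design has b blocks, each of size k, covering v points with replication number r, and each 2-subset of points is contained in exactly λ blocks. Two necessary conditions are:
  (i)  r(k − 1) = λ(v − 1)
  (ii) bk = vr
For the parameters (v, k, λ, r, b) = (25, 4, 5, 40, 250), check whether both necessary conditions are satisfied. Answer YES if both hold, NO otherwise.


Condition (i): r(k − 1) = 40·3 = 120; λ(v − 1) = 5·24 = 120. Match? YES.
Condition (ii): bk = 250·4 = 1000; vr = 25·40 = 1000. Match? YES.
Both conditions hold? YES.

YES


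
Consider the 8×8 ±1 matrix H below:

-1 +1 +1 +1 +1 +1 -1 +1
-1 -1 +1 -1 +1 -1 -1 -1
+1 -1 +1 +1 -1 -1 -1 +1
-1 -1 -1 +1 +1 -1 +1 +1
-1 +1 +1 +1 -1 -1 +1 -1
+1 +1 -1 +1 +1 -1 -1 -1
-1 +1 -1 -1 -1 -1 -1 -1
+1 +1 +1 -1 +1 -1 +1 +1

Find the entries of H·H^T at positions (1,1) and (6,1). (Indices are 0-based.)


Row 1 of H: [-1, -1, 1, -1, 1, -1, -1, -1].
Row 6 of H: [-1, 1, -1, -1, -1, -1, -1, -1].
(H·H^T)[1][1] = Σ_j H[1][j]·H[1][j] = (-1)² + (-1)² + (1)² + (-1)² + (1)² + (-1)² + (-1)² + (-1)² = 1 + 1 + 1 + 1 + 1 + 1 + 1 + 1 = 8.
(H·H^T)[6][1] = Σ_j H[6][j]·H[1][j] = (-1)·(-1) + (1)·(-1) + (-1)·(1) + (-1)·(-1) + (-1)·(1) + (-1)·(-1) + (-1)·(-1) + (-1)·(-1) = 1 + -1 + -1 + 1 + -1 + 1 + 1 + 1 = 2.
Rows 6 and 1 are not orthogonal (dot product = 2 ≠ 0), so H is not a Hadamard matrix.

(1,1) entry = 8; (6,1) entry = 2.


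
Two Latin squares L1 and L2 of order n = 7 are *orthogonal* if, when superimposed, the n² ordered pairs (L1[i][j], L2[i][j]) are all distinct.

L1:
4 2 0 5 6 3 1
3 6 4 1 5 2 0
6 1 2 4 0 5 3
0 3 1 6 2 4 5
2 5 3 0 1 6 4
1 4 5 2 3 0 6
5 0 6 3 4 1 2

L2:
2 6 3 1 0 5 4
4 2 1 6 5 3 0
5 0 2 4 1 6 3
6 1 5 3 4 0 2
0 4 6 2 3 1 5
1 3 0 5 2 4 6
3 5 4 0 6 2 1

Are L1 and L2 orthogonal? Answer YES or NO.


Form the n² = 49 superimposed pairs (L1[i][j], L2[i][j]), row by row (rows and columns indexed from 0):
row 0: (4,2) (2,6) (0,3) (5,1) (6,0) (3,5) (1,4)
row 1: (3,4) (6,2) (4,1) (1,6) (5,5) (2,3) (0,0)
row 2: (6,5) (1,0) (2,2) (4,4) (0,1) (5,6) (3,3)
row 3: (0,6) (3,1) (1,5) (6,3) (2,4) (4,0) (5,2)
row 4: (2,0) (5,4) (3,6) (0,2) (1,3) (6,1) (4,5)
row 5: (1,1) (4,3) (5,0) (2,5) (3,2) (0,4) (6,6)
row 6: (5,3) (0,5) (6,4) (3,0) (4,6) (1,2) (2,1)
Orthogonality requires all 49 pairs distinct.
Check by first coordinate: for each symbol s of L1, list the L2 entries in the n cells where L1 = s; they must all differ.
  L1 = 0: L2 entries (in reading order) 3, 0, 1, 6, 2, 4, 5 — all 7 distinct ✓
  L1 = 1: L2 entries (in reading order) 4, 6, 0, 5, 3, 1, 2 — all 7 distinct ✓
  L1 = 2: L2 entries (in reading order) 6, 3, 2, 4, 0, 5, 1 — all 7 distinct ✓
  L1 = 3: L2 entries (in reading order) 5, 4, 3, 1, 6, 2, 0 — all 7 distinct ✓
  L1 = 4: L2 entries (in reading order) 2, 1, 4, 0, 5, 3, 6 — all 7 distinct ✓
  L1 = 5: L2 entries (in reading order) 1, 5, 6, 2, 4, 0, 3 — all 7 distinct ✓
  L1 = 6: L2 entries (in reading order) 0, 2, 5, 3, 1, 6, 4 — all 7 distinct ✓
Every symbol of L1 meets every symbol of L2 exactly once, so all 49 pairs are distinct (49 of 49).
Conclusion: YES.

YES


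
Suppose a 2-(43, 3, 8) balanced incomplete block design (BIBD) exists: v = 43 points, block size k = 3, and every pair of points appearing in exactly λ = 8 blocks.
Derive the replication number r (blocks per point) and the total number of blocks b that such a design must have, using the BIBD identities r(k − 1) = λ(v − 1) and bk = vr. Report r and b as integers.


Any 2-(v, k, λ) BIBD satisfies two necessary conditions:
  (i)  Each point sits in r blocks, and counting incidences through any fixed point gives r(k − 1) = λ(v − 1), so r = λ(v − 1)/(k − 1).
  (ii) Total incidences bk = vr, so b = vr/k.
Step 1: r = λ(v − 1)/(k − 1) = 8·(43 − 1)/(3 − 1) = 8·42/2 = 336/2 = 168.
Step 2: b = vr/k = 43·168/3 = 7224/3 = 2408.
Check integrality: r = 168 ∈ Z ✓, b = 2408 ∈ Z ✓.
(These identities are necessary conditions: they determine r and b for any design with these parameters, but do not by themselves prove that one exists.)

r = 168, b = 2408.


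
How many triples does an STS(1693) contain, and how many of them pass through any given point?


An STS(v) is a 2-(v, 3, 1) BIBD: block size k = 3, λ = 1.
Replication: r(k − 1) = λ(v − 1) ⇒ r·2 = 1693 − 1 = 1692 ⇒ r = 846.
Block count: b = v(v − 1)/6 = 1693·1692/6 = 2864556/6 = 477426.

r = 846, b = 477426.


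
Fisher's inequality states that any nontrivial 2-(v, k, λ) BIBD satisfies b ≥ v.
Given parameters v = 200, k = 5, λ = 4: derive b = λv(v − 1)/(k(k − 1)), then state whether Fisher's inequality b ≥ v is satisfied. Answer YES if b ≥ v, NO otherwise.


b = λv(v − 1)/(k(k − 1)) = 4·200·199/(5·4) = 159200/20 = 7960.
Compare with v = 200: b ≥ v, so Fisher's inequality holds.

YES


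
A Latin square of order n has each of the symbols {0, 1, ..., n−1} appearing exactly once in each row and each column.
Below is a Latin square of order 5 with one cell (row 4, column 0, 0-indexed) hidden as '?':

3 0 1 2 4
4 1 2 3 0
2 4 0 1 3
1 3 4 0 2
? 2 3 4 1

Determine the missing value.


Row 4 contains symbols [1, 2, 3, 4] — missing [0].
Column 0 contains symbols [1, 2, 3, 4] — missing [0].
The missing symbol must appear in both missing sets; intersection = [0].
Therefore the hidden value is 0.

Missing value = 0.


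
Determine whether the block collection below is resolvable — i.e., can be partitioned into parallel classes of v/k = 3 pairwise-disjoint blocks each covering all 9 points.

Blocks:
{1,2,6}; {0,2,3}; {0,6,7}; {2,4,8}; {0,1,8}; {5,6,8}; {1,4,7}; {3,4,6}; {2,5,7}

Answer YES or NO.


v = 9, block size k = 3, number of blocks = 9.
For resolvability, blocks must partition into parallel classes of size v/k = 3.
Total blocks must therefore be a multiple of 3: 9 = 3·3 + 0 ⇒ divisible ✓.
Consider block {1,2,6}. It intersects every other block in the collection, so no parallel class of size 3 can contain it.
Since every block must belong to some parallel class in a resolution, the collection cannot be partitioned into parallel classes.
Resolvable? NO.

NO


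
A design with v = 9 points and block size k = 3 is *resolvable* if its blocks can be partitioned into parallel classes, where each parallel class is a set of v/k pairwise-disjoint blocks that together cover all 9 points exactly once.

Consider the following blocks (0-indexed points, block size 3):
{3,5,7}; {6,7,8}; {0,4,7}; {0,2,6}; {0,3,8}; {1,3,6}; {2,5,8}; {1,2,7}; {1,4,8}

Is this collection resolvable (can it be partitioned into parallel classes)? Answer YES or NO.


v = 9, block size k = 3, number of blocks = 9.
For resolvability, blocks must partition into parallel classes of size v/k = 3.
Total blocks must therefore be a multiple of 3: 9 = 3·3 + 0 ⇒ divisible ✓.
Consider block {6,7,8}. It intersects every other block in the collection, so no parallel class of size 3 can contain it.
Since every block must belong to some parallel class in a resolution, the collection cannot be partitioned into parallel classes.
Resolvable? NO.

NO


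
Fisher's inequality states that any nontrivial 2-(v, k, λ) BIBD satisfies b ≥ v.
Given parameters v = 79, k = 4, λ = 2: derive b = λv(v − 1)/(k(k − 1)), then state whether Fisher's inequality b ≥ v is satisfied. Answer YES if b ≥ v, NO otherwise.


b = λv(v − 1)/(k(k − 1)) = 2·79·78/(4·3) = 12324/12 = 1027.
Compare with v = 79: b ≥ v, so Fisher's inequality holds.

YES


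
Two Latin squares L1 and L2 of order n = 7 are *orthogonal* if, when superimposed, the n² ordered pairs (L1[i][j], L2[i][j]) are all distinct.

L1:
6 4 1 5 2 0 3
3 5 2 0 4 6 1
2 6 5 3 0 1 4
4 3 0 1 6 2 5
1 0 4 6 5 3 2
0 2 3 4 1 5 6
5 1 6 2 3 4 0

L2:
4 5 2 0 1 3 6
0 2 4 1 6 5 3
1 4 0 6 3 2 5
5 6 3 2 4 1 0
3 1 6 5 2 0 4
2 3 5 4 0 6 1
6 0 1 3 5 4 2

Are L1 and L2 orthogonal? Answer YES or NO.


Form the n² = 49 superimposed pairs (L1[i][j], L2[i][j]), row by row (rows and columns indexed from 0):
row 0: (6,4) (4,5) (1,2) (5,0) (2,1) (0,3) (3,6)
row 1: (3,0) (5,2) (2,4) (0,1) (4,6) (6,5) (1,3)
row 2: (2,1) (6,4) (5,0) (3,6) (0,3) (1,2) (4,5)
row 3: (4,5) (3,6) (0,3) (1,2) (6,4) (2,1) (5,0)
row 4: (1,3) (0,1) (4,6) (6,5) (5,2) (3,0) (2,4)
row 5: (0,2) (2,3) (3,5) (4,4) (1,0) (5,6) (6,1)
row 6: (5,6) (1,0) (6,1) (2,3) (3,5) (4,4) (0,2)
Orthogonality requires all 49 pairs distinct.
But the pair (2,1) repeats: cell (0,4) has L1 = 2, L2 = 1, and cell (2,0) has L1 = 2, L2 = 1.
A repeated pair means some other pair never occurs (only 21 distinct pairs out of 49), so the squares are not orthogonal.
Conclusion: NO.

NO


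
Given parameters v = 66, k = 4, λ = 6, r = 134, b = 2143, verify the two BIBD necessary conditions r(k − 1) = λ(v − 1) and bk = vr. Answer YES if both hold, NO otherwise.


Condition (i): r(k − 1) = 134·3 = 402; λ(v − 1) = 6·65 = 390. Match? NO.
Condition (ii): bk = 2143·4 = 8572; vr = 66·134 = 8844. Match? NO.
Both conditions hold? NO.

NO


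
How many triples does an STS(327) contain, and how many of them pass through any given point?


An STS(v) is a 2-(v, 3, 1) BIBD: block size k = 3, λ = 1.
Replication: r(k − 1) = λ(v − 1) ⇒ r·2 = 327 − 1 = 326 ⇒ r = 163.
Block count: bk = vr ⇒ b·3 = 327·163 = 53301 ⇒ b = 17767.

r = 163, b = 17767.


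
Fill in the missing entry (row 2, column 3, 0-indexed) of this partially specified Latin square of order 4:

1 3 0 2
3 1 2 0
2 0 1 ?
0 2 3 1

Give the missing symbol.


Row 2 contains symbols [0, 1, 2] — missing [3].
Column 3 contains symbols [0, 1, 2] — missing [3].
The missing symbol must appear in both missing sets; intersection = [3].
Therefore the hidden value is 3.

Missing value = 3.


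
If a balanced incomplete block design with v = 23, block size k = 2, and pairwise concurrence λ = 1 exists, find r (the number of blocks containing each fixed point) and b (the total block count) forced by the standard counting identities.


Any 2-(v, k, λ) BIBD satisfies two necessary conditions:
  (i)  Each point sits in r blocks, and counting incidences through any fixed point gives r(k − 1) = λ(v − 1), so r = λ(v − 1)/(k − 1).
  (ii) Total incidences bk = vr, so b = vr/k.
Step 1: r = λ(v − 1)/(k − 1) = 1·(23 − 1)/(2 − 1) = 1·22/1 = 22/1 = 22.
Step 2: b = vr/k = 23·22/2 = 506/2 = 253.
Check integrality: r = 22 ∈ Z ✓, b = 253 ∈ Z ✓.
(These identities are necessary conditions: they determine r and b for any design with these parameters, but do not by themselves prove that one exists.)

r = 22, b = 253.


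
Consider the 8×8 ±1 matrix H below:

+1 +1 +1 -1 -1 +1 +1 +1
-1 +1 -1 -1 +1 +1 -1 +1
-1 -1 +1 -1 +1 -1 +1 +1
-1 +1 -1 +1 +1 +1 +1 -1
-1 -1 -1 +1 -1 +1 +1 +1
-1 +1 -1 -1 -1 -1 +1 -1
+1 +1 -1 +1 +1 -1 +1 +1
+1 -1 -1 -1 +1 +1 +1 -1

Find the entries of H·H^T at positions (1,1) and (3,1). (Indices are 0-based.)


Row 1 of H: [-1, 1, -1, -1, 1, 1, -1, 1].
Row 3 of H: [-1, 1, -1, 1, 1, 1, 1, -1].
(H·H^T)[1][1] = Σ_j H[1][j]·H[1][j] = (-1)² + (1)² + (-1)² + (-1)² + (1)² + (1)² + (-1)² + (1)² = 1 + 1 + 1 + 1 + 1 + 1 + 1 + 1 = 8.
(H·H^T)[3][1] = Σ_j H[3][j]·H[1][j] = (-1)·(-1) + (1)·(1) + (-1)·(-1) + (1)·(-1) + (1)·(1) + (1)·(1) + (1)·(-1) + (-1)·(1) = 1 + 1 + 1 + -1 + 1 + 1 + -1 + -1 = 2.
Rows 3 and 1 are not orthogonal (dot product = 2 ≠ 0), so H is not a Hadamard matrix.

(1,1) entry = 8; (3,1) entry = 2.


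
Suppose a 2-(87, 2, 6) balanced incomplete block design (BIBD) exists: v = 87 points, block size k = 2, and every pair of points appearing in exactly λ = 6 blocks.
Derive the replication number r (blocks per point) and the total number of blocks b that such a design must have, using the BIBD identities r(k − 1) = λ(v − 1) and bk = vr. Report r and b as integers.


Any 2-(v, k, λ) BIBD satisfies two necessary conditions:
  (i)  Each point sits in r blocks, and counting incidences through any fixed point gives r(k − 1) = λ(v − 1), so r = λ(v − 1)/(k − 1).
  (ii) Total incidences bk = vr, so b = vr/k.
Step 1: r = λ(v − 1)/(k − 1) = 6·(87 − 1)/(2 − 1) = 6·86/1 = 516/1 = 516.
Step 2: b = vr/k = 87·516/2 = 44892/2 = 22446.
Check integrality: r = 516 ∈ Z ✓, b = 22446 ∈ Z ✓.
(These identities are necessary conditions: they determine r and b for any design with these parameters, but do not by themselves prove that one exists.)

r = 516, b = 22446.


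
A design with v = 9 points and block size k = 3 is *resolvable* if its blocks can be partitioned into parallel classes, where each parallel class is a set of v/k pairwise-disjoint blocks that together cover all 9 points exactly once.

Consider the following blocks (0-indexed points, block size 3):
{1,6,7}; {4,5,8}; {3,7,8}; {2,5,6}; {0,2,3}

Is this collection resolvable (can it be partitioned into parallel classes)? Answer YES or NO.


v = 9, block size k = 3, number of blocks = 5.
For resolvability, blocks must partition into parallel classes of size v/k = 3.
Total blocks must therefore be a multiple of 3: 5 = 3·1 + 2 ⇒ not divisible ✗.
Resolvable? NO.

NO


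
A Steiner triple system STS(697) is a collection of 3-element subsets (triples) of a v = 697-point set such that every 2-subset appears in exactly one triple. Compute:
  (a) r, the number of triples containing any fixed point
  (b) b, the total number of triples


An STS(v) is a 2-(v, 3, 1) BIBD: block size k = 3, λ = 1.
Replication: r(k − 1) = λ(v − 1) ⇒ r·2 = 697 − 1 = 696 ⇒ r = 348.
Block count: bk = vr ⇒ b·3 = 697·348 = 242556 ⇒ b = 80852.

r = 348, b = 80852.


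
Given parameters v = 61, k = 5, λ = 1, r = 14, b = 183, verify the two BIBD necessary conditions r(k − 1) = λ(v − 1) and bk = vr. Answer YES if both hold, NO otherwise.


Condition (i): r(k − 1) = 14·4 = 56; λ(v − 1) = 1·60 = 60. Match? NO.
Condition (ii): bk = 183·5 = 915; vr = 61·14 = 854. Match? NO.
Both conditions hold? NO.

NO


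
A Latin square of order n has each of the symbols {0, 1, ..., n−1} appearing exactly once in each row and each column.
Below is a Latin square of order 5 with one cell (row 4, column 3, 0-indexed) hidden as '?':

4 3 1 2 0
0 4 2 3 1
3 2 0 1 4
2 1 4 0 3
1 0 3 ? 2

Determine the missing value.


Row 4 contains symbols [0, 1, 2, 3] — missing [4].
Column 3 contains symbols [0, 1, 2, 3] — missing [4].
The missing symbol must appear in both missing sets; intersection = [4].
Therefore the hidden value is 4.

Missing value = 4.


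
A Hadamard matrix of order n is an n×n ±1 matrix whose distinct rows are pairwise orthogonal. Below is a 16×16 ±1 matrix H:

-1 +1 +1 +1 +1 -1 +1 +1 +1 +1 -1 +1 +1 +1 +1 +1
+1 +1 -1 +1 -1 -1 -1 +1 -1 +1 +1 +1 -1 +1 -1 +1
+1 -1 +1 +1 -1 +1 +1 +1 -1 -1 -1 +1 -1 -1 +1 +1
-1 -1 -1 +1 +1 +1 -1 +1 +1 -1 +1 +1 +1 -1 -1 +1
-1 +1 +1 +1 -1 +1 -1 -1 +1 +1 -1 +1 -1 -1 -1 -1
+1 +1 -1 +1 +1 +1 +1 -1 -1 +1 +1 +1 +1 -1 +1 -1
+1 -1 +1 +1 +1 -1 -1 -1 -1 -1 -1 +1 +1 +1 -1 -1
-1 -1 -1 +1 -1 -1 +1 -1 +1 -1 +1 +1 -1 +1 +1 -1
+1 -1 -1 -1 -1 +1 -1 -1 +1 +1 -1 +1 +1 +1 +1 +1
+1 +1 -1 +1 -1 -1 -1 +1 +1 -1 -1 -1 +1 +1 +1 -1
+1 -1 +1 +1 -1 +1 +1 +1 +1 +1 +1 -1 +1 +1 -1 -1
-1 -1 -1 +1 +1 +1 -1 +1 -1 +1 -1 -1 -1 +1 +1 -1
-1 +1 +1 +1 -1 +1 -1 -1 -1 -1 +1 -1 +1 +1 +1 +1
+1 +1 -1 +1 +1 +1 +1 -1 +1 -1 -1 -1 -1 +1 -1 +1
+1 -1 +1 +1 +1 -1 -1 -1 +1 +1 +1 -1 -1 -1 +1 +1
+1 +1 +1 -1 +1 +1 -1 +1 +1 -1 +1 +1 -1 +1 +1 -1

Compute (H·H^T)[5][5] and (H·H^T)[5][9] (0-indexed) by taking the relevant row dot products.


Row 5 of H: [1, 1, -1, 1, 1, 1, 1, -1, -1, 1, 1, 1, 1, -1, 1, -1].
Row 9 of H: [1, 1, -1, 1, -1, -1, -1, 1, 1, -1, -1, -1, 1, 1, 1, -1].
(H·H^T)[5][5] = Σ_j H[5][j]·H[5][j] = (1)² + (1)² + (-1)² + (1)² + (1)² + (1)² + (1)² + (-1)² + (-1)² + (1)² + (1)² + (1)² + (1)² + (-1)² + (1)² + (-1)² = 1 + 1 + 1 + 1 + 1 + 1 + 1 + 1 + 1 + 1 + 1 + 1 + 1 + 1 + 1 + 1 = 16.
(H·H^T)[5][9] = Σ_j H[5][j]·H[9][j] = (1)·(1) + (1)·(1) + (-1)·(-1) + (1)·(1) + (1)·(-1) + (1)·(-1) + (1)·(-1) + (-1)·(1) + (-1)·(1) + (1)·(-1) + (1)·(-1) + (1)·(-1) + (1)·(1) + (-1)·(1) + (1)·(1) + (-1)·(-1) = 1 + 1 + 1 + 1 + -1 + -1 + -1 + -1 + -1 + -1 + -1 + -1 + 1 + -1 + 1 + 1 = -2.
Rows 5 and 9 are not orthogonal (dot product = -2 ≠ 0), so H is not a Hadamard matrix.

(5,5) entry = 16; (5,9) entry = -2.


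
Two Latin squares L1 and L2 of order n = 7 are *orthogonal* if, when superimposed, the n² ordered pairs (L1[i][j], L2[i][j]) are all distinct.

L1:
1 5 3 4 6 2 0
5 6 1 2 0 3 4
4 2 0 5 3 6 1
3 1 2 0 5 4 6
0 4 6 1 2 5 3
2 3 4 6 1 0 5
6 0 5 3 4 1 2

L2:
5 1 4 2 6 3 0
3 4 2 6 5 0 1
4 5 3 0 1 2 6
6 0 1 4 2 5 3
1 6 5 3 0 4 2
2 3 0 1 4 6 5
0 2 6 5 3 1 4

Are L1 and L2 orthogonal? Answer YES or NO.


Form the n² = 49 superimposed pairs (L1[i][j], L2[i][j]), row by row (rows and columns indexed from 0):
row 0: (1,5) (5,1) (3,4) (4,2) (6,6) (2,3) (0,0)
row 1: (5,3) (6,4) (1,2) (2,6) (0,5) (3,0) (4,1)
row 2: (4,4) (2,5) (0,3) (5,0) (3,1) (6,2) (1,6)
row 3: (3,6) (1,0) (2,1) (0,4) (5,2) (4,5) (6,3)
row 4: (0,1) (4,6) (6,5) (1,3) (2,0) (5,4) (3,2)
row 5: (2,2) (3,3) (4,0) (6,1) (1,4) (0,6) (5,5)
row 6: (6,0) (0,2) (5,6) (3,5) (4,3) (1,1) (2,4)
Orthogonality requires all 49 pairs distinct.
Check by first coordinate: for each symbol s of L1, list the L2 entries in the n cells where L1 = s; they must all differ.
  L1 = 0: L2 entries (in reading order) 0, 5, 3, 4, 1, 6, 2 — all 7 distinct ✓
  L1 = 1: L2 entries (in reading order) 5, 2, 6, 0, 3, 4, 1 — all 7 distinct ✓
  L1 = 2: L2 entries (in reading order) 3, 6, 5, 1, 0, 2, 4 — all 7 distinct ✓
  L1 = 3: L2 entries (in reading order) 4, 0, 1, 6, 2, 3, 5 — all 7 distinct ✓
  L1 = 4: L2 entries (in reading order) 2, 1, 4, 5, 6, 0, 3 — all 7 distinct ✓
  L1 = 5: L2 entries (in reading order) 1, 3, 0, 2, 4, 5, 6 — all 7 distinct ✓
  L1 = 6: L2 entries (in reading order) 6, 4, 2, 3, 5, 1, 0 — all 7 distinct ✓
Every symbol of L1 meets every symbol of L2 exactly once, so all 49 pairs are distinct (49 of 49).
Conclusion: YES.

YES


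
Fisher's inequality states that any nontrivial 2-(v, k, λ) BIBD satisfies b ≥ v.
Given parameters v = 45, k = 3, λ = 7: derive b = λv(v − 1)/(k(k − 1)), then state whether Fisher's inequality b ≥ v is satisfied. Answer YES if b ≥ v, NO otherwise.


r = λ(v − 1)/(k − 1) = 7·44/2 = 154.
b = vr/k = 45·154/3 = 2310.
Fisher's inequality: b ≥ v ⇔ 2310 ≥ 45? YES.

YES


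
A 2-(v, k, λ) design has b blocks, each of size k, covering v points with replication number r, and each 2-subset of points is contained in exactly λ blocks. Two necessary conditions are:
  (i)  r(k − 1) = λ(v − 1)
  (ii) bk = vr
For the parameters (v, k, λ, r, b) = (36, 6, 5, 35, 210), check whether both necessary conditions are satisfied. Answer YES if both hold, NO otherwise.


Condition (i): r(k − 1) = 35·5 = 175; λ(v − 1) = 5·35 = 175. Match? YES.
Condition (ii): bk = 210·6 = 1260; vr = 36·35 = 1260. Match? YES.
Both conditions hold? YES.

YES


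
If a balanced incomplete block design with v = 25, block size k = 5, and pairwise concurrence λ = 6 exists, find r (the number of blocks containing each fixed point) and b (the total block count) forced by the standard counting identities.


Any 2-(v, k, λ) BIBD satisfies two necessary conditions:
  (i)  Each point sits in r blocks, and counting incidences through any fixed point gives r(k − 1) = λ(v − 1), so r = λ(v − 1)/(k − 1).
  (ii) Total incidences bk = vr, so b = vr/k.
Step 1: r = λ(v − 1)/(k − 1) = 6·(25 − 1)/(5 − 1) = 6·24/4 = 144/4 = 36.
Step 2: b = vr/k = 25·36/5 = 900/5 = 180.
Check integrality: r = 36 ∈ Z ✓, b = 180 ∈ Z ✓.
(These identities are necessary conditions: they determine r and b for any design with these parameters, but do not by themselves prove that one exists.)

r = 36, b = 180.


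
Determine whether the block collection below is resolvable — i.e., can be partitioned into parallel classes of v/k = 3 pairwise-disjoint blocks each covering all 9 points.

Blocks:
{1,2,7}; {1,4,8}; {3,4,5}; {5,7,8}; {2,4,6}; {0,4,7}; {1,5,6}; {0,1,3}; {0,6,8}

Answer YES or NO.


v = 9, block size k = 3, number of blocks = 9.
For resolvability, blocks must partition into parallel classes of size v/k = 3.
Total blocks must therefore be a multiple of 3: 9 = 3·3 + 0 ⇒ divisible ✓.
Consider block {1,4,8}. It intersects every other block in the collection, so no parallel class of size 3 can contain it.
Since every block must belong to some parallel class in a resolution, the collection cannot be partitioned into parallel classes.
Resolvable? NO.

NO


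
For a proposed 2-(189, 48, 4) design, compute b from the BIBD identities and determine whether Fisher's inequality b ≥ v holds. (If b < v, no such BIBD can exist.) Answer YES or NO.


b = λv(v − 1)/(k(k − 1)) = 4·189·188/(48·47) = 142128/2256 = 63.
Compare with v = 189: b < v, so Fisher's inequality fails.

NO


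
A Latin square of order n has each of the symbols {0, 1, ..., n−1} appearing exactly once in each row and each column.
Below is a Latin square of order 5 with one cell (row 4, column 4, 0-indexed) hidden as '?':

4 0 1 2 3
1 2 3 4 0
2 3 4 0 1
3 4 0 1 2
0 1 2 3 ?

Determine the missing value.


Row 4 contains symbols [0, 1, 2, 3] — missing [4].
Column 4 contains symbols [0, 1, 2, 3] — missing [4].
The missing symbol must appear in both missing sets; intersection = [4].
Therefore the hidden value is 4.

Missing value = 4.


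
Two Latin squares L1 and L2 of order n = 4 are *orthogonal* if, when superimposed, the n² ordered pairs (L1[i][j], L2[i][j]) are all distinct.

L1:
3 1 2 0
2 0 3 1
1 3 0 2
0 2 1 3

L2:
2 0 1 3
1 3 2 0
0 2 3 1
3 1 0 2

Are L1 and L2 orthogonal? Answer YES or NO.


Form the n² = 16 superimposed pairs (L1[i][j], L2[i][j]), row by row (rows and columns indexed from 0):
row 0: (3,2) (1,0) (2,1) (0,3)
row 1: (2,1) (0,3) (3,2) (1,0)
row 2: (1,0) (3,2) (0,3) (2,1)
row 3: (0,3) (2,1) (1,0) (3,2)
Orthogonality requires all 16 pairs distinct.
But the pair (2,1) repeats: cell (0,2) has L1 = 2, L2 = 1, and cell (1,0) has L1 = 2, L2 = 1.
A repeated pair means some other pair never occurs (only 4 distinct pairs out of 16), so the squares are not orthogonal.
Conclusion: NO.

NO


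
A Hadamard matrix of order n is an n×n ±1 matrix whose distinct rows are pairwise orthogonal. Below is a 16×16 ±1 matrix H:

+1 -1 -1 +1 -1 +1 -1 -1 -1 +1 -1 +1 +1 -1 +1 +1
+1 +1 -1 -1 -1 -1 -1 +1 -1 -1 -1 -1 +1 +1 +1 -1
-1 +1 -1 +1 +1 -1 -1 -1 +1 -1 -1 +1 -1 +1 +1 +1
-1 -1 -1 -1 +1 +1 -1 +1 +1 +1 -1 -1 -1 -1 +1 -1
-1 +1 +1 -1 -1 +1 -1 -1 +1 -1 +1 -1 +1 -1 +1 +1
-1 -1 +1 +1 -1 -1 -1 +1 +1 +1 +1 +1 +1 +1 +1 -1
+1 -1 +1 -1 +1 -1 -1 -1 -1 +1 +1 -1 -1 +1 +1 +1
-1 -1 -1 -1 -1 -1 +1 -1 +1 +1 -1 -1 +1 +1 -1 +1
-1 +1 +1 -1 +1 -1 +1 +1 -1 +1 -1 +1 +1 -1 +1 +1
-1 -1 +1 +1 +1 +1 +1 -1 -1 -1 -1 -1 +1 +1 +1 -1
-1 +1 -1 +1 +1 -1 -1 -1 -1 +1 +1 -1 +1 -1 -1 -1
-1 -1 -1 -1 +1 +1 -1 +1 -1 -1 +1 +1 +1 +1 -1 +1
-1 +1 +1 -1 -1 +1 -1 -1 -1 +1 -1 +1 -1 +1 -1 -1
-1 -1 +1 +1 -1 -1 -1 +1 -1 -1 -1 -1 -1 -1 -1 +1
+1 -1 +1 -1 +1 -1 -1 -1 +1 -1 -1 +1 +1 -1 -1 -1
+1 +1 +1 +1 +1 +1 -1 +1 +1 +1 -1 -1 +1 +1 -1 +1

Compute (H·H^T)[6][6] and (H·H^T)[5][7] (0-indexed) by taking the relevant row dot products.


Row 5 of H: [-1, -1, 1, 1, -1, -1, -1, 1, 1, 1, 1, 1, 1, 1, 1, -1].
Row 6 of H: [1, -1, 1, -1, 1, -1, -1, -1, -1, 1, 1, -1, -1, 1, 1, 1].
Row 7 of H: [-1, -1, -1, -1, -1, -1, 1, -1, 1, 1, -1, -1, 1, 1, -1, 1].
(H·H^T)[6][6] = Σ_j H[6][j]·H[6][j] = (1)² + (-1)² + (1)² + (-1)² + (1)² + (-1)² + (-1)² + (-1)² + (-1)² + (1)² + (1)² + (-1)² + (-1)² + (1)² + (1)² + (1)² = 1 + 1 + 1 + 1 + 1 + 1 + 1 + 1 + 1 + 1 + 1 + 1 + 1 + 1 + 1 + 1 = 16.
(H·H^T)[5][7] = Σ_j H[5][j]·H[7][j] = (-1)·(-1) + (-1)·(-1) + (1)·(-1) + (1)·(-1) + (-1)·(-1) + (-1)·(-1) + (-1)·(1) + (1)·(-1) + (1)·(1) + (1)·(1) + (1)·(-1) + (1)·(-1) + (1)·(1) + (1)·(1) + (1)·(-1) + (-1)·(1) = 1 + 1 + -1 + -1 + 1 + 1 + -1 + -1 + 1 + 1 + -1 + -1 + 1 + 1 + -1 + -1 = 0.
So rows 5 and 7 are orthogonal; the diagonal entry equals n = 16.

(6,6) entry = 16; (5,7) entry = 0.


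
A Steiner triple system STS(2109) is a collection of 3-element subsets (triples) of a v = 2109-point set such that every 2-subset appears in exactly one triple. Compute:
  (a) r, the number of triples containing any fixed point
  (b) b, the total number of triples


An STS(v) is a 2-(v, 3, 1) BIBD: block size k = 3, λ = 1.
Replication: r(k − 1) = λ(v − 1) ⇒ r·2 = 2109 − 1 = 2108 ⇒ r = 1054.
Block count: bk = vr ⇒ b·3 = 2109·1054 = 2222886 ⇒ b = 740962.
(Check via b = v(v − 1)/6 = 2109·2108/6 = 4445772/6 = 740962.)

r = 1054, b = 740962.


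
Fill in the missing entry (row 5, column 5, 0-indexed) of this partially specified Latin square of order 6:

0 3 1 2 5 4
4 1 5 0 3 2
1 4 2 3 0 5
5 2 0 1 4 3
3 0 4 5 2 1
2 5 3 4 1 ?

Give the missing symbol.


Row 5 contains symbols [1, 2, 3, 4, 5] — missing [0].
Column 5 contains symbols [1, 2, 3, 4, 5] — missing [0].
The missing symbol must appear in both missing sets; intersection = [0].
Therefore the hidden value is 0.

Missing value = 0.


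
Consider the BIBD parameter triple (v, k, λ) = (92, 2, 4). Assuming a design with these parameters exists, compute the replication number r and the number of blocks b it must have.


Any 2-(v, k, λ) BIBD satisfies two necessary conditions:
  (i)  Each point sits in r blocks, and counting incidences through any fixed point gives r(k − 1) = λ(v − 1), so r = λ(v − 1)/(k − 1).
  (ii) Total incidences bk = vr, so b = vr/k.
Step 1: r = λ(v − 1)/(k − 1) = 4·(92 − 1)/(2 − 1) = 4·91/1 = 364/1 = 364.
Step 2: b = vr/k = 92·364/2 = 33488/2 = 16744.
Check integrality: r = 364 ∈ Z ✓, b = 16744 ∈ Z ✓.
(These identities are necessary conditions: they determine r and b for any design with these parameters, but do not by themselves prove that one exists.)

r = 364, b = 16744.


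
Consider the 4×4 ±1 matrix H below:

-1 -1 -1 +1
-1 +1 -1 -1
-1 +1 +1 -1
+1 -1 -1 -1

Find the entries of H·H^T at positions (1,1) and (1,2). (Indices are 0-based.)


Row 1 of H: [-1, 1, -1, -1].
Row 2 of H: [-1, 1, 1, -1].
(H·H^T)[1][1] = Σ_j H[1][j]·H[1][j] = (-1)² + (1)² + (-1)² + (-1)² = 1 + 1 + 1 + 1 = 4.
(H·H^T)[1][2] = Σ_j H[1][j]·H[2][j] = (-1)·(-1) + (1)·(1) + (-1)·(1) + (-1)·(-1) = 1 + 1 + -1 + 1 = 2.
Rows 1 and 2 are not orthogonal (dot product = 2 ≠ 0), so H is not a Hadamard matrix.

(1,1) entry = 4; (1,2) entry = 2.


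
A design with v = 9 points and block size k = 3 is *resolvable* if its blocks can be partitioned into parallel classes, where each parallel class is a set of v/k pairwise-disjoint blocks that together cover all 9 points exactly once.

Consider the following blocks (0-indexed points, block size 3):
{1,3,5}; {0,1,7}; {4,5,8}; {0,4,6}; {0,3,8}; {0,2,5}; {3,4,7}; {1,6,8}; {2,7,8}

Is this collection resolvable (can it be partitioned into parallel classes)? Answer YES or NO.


v = 9, block size k = 3, number of blocks = 9.
For resolvability, blocks must partition into parallel classes of size v/k = 3.
Total blocks must therefore be a multiple of 3: 9 = 3·3 + 0 ⇒ divisible ✓.
Consider block {0,1,7}. The only other block(s) in the collection disjoint from it are {4,5,8} — just 1 block(s). Any parallel class containing {0,1,7} would need 2 other blocks each disjoint from it, so no parallel class of size 3 can contain {0,1,7}.
Since every block must belong to some parallel class in a resolution, the collection cannot be partitioned into parallel classes.
Resolvable? NO.

NO


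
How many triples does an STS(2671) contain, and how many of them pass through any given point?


An STS(v) is a 2-(v, 3, 1) BIBD: block size k = 3, λ = 1.
Replication: r(k − 1) = λ(v − 1) ⇒ r·2 = 2671 − 1 = 2670 ⇒ r = 1335.
Block count: bk = vr ⇒ b·3 = 2671·1335 = 3565785 ⇒ b = 1188595.
(Check via b = v(v − 1)/6 = 2671·2670/6 = 7131570/6 = 1188595.)

r = 1335, b = 1188595.


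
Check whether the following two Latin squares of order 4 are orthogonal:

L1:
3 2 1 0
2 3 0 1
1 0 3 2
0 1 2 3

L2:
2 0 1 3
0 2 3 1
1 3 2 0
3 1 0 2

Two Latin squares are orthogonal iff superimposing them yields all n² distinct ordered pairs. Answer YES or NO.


Form the n² = 16 superimposed pairs (L1[i][j], L2[i][j]), row by row (rows and columns indexed from 0):
row 0: (3,2) (2,0) (1,1) (0,3)
row 1: (2,0) (3,2) (0,3) (1,1)
row 2: (1,1) (0,3) (3,2) (2,0)
row 3: (0,3) (1,1) (2,0) (3,2)
Orthogonality requires all 16 pairs distinct.
But the pair (2,0) repeats: cell (0,1) has L1 = 2, L2 = 0, and cell (1,0) has L1 = 2, L2 = 0.
A repeated pair means some other pair never occurs (only 4 distinct pairs out of 16), so the squares are not orthogonal.
Conclusion: NO.

NO


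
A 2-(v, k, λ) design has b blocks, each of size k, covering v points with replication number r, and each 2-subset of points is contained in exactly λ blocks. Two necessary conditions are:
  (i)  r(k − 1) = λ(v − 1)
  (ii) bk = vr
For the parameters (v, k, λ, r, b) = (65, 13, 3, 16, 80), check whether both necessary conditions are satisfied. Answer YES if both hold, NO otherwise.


Condition (i): r(k − 1) = 16·12 = 192; λ(v − 1) = 3·64 = 192. Match? YES.
Condition (ii): bk = 80·13 = 1040; vr = 65·16 = 1040. Match? YES.
Both conditions hold? YES.

YES


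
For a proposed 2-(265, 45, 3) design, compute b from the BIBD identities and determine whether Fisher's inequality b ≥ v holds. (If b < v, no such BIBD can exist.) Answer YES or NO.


b = λv(v − 1)/(k(k − 1)) = 3·265·264/(45·44) = 209880/1980 = 106.
Compare with v = 265: b < v, so Fisher's inequality fails.

NO


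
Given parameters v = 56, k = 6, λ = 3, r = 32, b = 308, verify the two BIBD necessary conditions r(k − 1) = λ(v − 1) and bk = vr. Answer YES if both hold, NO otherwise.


Condition (i): r(k − 1) = 32·5 = 160; λ(v − 1) = 3·55 = 165. Match? NO.
Condition (ii): bk = 308·6 = 1848; vr = 56·32 = 1792. Match? NO.
Both conditions hold? NO.

NO


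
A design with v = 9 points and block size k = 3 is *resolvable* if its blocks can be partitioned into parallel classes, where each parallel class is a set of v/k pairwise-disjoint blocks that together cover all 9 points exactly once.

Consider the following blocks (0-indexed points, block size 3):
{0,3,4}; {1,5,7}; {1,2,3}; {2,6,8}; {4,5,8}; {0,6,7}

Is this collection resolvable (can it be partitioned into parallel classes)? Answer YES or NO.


v = 9, block size k = 3, number of blocks = 6.
For resolvability, blocks must partition into parallel classes of size v/k = 3.
Total blocks must therefore be a multiple of 3: 6 = 3·2 + 0 ⇒ divisible ✓.
Greedy packing gives 2 candidate class(es). Each should be a full parallel class (size 3, covers all 9 points).
  Class 1 (3 blocks): {0,3,4}; {1,5,7}; {2,6,8}. Points covered: [0, 1, 2, 3, 4, 5, 6, 7, 8].
  Class 2 (3 blocks): {1,2,3}; {4,5,8}; {0,6,7}. Points covered: [0, 1, 2, 3, 4, 5, 6, 7, 8].
All classes full (size 3)? YES. All classes cover every point? YES.
Resolvable? YES.

YES


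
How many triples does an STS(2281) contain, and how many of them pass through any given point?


An STS(v) is a 2-(v, 3, 1) BIBD: block size k = 3, λ = 1.
Replication: r(k − 1) = λ(v − 1) ⇒ r·2 = 2281 − 1 = 2280 ⇒ r = 1140.
Block count: b = v(v − 1)/6 = 2281·2280/6 = 5200680/6 = 866780.

r = 1140, b = 866780.


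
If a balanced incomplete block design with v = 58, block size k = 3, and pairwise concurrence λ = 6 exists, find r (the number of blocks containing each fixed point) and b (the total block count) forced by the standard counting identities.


Any 2-(v, k, λ) BIBD satisfies two necessary conditions:
  (i)  Each point sits in r blocks, and counting incidences through any fixed point gives r(k − 1) = λ(v − 1), so r = λ(v − 1)/(k − 1).
  (ii) Total incidences bk = vr, so b = vr/k.
Step 1: r = λ(v − 1)/(k − 1) = 6·(58 − 1)/(3 − 1) = 6·57/2 = 342/2 = 171.
Step 2: b = vr/k = 58·171/3 = 9918/3 = 3306.
Check integrality: r = 171 ∈ Z ✓, b = 3306 ∈ Z ✓.
(These identities are necessary conditions: they determine r and b for any design with these parameters, but do not by themselves prove that one exists.)

r = 171, b = 3306.


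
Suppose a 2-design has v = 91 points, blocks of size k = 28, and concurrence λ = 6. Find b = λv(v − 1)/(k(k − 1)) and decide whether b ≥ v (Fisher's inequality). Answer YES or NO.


r = λ(v − 1)/(k − 1) = 6·90/27 = 20.
b = vr/k = 91·20/28 = 65.
Fisher's inequality: b ≥ v ⇔ 65 ≥ 91? NO.

NO


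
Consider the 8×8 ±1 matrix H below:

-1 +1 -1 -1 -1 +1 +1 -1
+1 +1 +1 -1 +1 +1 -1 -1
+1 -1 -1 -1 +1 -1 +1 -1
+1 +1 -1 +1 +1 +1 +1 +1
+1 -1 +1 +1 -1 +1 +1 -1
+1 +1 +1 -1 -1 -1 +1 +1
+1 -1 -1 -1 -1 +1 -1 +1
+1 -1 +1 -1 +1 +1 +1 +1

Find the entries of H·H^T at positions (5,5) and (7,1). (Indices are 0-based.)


Row 1 of H: [1, 1, 1, -1, 1, 1, -1, -1].
Row 5 of H: [1, 1, 1, -1, -1, -1, 1, 1].
Row 7 of H: [1, -1, 1, -1, 1, 1, 1, 1].
(H·H^T)[5][5] = Σ_j H[5][j]·H[5][j] = (1)² + (1)² + (1)² + (-1)² + (-1)² + (-1)² + (1)² + (1)² = 1 + 1 + 1 + 1 + 1 + 1 + 1 + 1 = 8.
(H·H^T)[7][1] = Σ_j H[7][j]·H[1][j] = (1)·(1) + (-1)·(1) + (1)·(1) + (-1)·(-1) + (1)·(1) + (1)·(1) + (1)·(-1) + (1)·(-1) = 1 + -1 + 1 + 1 + 1 + 1 + -1 + -1 = 2.
Rows 7 and 1 are not orthogonal (dot product = 2 ≠ 0), so H is not a Hadamard matrix.

(5,5) entry = 8; (7,1) entry = 2.


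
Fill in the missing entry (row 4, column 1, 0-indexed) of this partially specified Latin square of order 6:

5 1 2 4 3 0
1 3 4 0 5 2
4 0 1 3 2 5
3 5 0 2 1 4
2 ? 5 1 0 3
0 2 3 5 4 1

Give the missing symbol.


Row 4 contains symbols [0, 1, 2, 3, 5] — missing [4].
Column 1 contains symbols [0, 1, 2, 3, 5] — missing [4].
The missing symbol must appear in both missing sets; intersection = [4].
Therefore the hidden value is 4.

Missing value = 4.


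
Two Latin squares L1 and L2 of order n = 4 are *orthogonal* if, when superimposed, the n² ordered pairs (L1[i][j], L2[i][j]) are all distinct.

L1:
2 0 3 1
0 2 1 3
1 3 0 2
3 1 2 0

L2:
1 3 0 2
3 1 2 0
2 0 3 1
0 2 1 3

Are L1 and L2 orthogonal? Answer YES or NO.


Form the n² = 16 superimposed pairs (L1[i][j], L2[i][j]), row by row (rows and columns indexed from 0):
row 0: (2,1) (0,3) (3,0) (1,2)
row 1: (0,3) (2,1) (1,2) (3,0)
row 2: (1,2) (3,0) (0,3) (2,1)
row 3: (3,0) (1,2) (2,1) (0,3)
Orthogonality requires all 16 pairs distinct.
But the pair (0,3) repeats: cell (0,1) has L1 = 0, L2 = 3, and cell (1,0) has L1 = 0, L2 = 3.
A repeated pair means some other pair never occurs (only 4 distinct pairs out of 16), so the squares are not orthogonal.
Conclusion: NO.

NO


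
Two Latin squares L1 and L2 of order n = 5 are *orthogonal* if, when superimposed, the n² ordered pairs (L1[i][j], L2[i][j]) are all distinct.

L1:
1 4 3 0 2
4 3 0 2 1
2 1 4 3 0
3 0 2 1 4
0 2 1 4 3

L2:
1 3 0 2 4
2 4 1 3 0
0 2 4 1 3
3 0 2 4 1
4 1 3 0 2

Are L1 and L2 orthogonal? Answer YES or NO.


Form the n² = 25 superimposed pairs (L1[i][j], L2[i][j]), row by row (rows and columns indexed from 0):
row 0: (1,1) (4,3) (3,0) (0,2) (2,4)
row 1: (4,2) (3,4) (0,1) (2,3) (1,0)
row 2: (2,0) (1,2) (4,4) (3,1) (0,3)
row 3: (3,3) (0,0) (2,2) (1,4) (4,1)
row 4: (0,4) (2,1) (1,3) (4,0) (3,2)
Orthogonality requires all 25 pairs distinct.
Check by first coordinate: for each symbol s of L1, list the L2 entries in the n cells where L1 = s; they must all differ.
  L1 = 0: L2 entries (in reading order) 2, 1, 3, 0, 4 — all 5 distinct ✓
  L1 = 1: L2 entries (in reading order) 1, 0, 2, 4, 3 — all 5 distinct ✓
  L1 = 2: L2 entries (in reading order) 4, 3, 0, 2, 1 — all 5 distinct ✓
  L1 = 3: L2 entries (in reading order) 0, 4, 1, 3, 2 — all 5 distinct ✓
  L1 = 4: L2 entries (in reading order) 3, 2, 4, 1, 0 — all 5 distinct ✓
Every symbol of L1 meets every symbol of L2 exactly once, so all 25 pairs are distinct (25 of 25).
Conclusion: YES.

YES


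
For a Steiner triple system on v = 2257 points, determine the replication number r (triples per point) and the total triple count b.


An STS(v) is a 2-(v, 3, 1) BIBD: block size k = 3, λ = 1.
Replication: r(k − 1) = λ(v − 1) ⇒ r·2 = 2257 − 1 = 2256 ⇒ r = 1128.
Block count: b = v(v − 1)/6 = 2257·2256/6 = 5091792/6 = 848632.

r = 1128, b = 848632.


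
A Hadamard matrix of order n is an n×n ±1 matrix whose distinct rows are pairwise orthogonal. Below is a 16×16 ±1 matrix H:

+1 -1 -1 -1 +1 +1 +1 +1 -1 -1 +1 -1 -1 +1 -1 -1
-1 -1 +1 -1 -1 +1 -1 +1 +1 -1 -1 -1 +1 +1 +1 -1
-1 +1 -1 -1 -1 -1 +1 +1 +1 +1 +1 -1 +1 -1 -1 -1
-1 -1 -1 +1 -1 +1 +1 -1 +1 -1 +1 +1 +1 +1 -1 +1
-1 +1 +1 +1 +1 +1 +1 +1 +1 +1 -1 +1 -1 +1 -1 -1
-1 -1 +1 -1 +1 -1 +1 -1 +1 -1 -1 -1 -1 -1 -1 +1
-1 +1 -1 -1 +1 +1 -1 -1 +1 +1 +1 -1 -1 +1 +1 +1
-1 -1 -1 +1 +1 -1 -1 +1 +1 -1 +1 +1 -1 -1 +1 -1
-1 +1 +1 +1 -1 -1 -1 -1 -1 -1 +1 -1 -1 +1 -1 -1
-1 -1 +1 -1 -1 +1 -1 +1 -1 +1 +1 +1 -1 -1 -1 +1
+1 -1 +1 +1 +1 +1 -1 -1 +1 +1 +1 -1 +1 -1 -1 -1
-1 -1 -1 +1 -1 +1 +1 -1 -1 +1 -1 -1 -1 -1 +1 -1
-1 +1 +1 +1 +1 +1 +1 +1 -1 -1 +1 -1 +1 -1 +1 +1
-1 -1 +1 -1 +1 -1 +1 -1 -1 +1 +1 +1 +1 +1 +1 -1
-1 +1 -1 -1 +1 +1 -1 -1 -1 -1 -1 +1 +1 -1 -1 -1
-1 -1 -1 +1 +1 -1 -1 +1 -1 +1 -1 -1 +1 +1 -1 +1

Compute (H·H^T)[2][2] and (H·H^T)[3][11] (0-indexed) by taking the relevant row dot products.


Row 2 of H: [-1, 1, -1, -1, -1, -1, 1, 1, 1, 1, 1, -1, 1, -1, -1, -1].
Row 3 of H: [-1, -1, -1, 1, -1, 1, 1, -1, 1, -1, 1, 1, 1, 1, -1, 1].
Row 11 of H: [-1, -1, -1, 1, -1, 1, 1, -1, -1, 1, -1, -1, -1, -1, 1, -1].
(H·H^T)[2][2] = Σ_j H[2][j]·H[2][j] = (-1)² + (1)² + (-1)² + (-1)² + (-1)² + (-1)² + (1)² + (1)² + (1)² + (1)² + (1)² + (-1)² + (1)² + (-1)² + (-1)² + (-1)² = 1 + 1 + 1 + 1 + 1 + 1 + 1 + 1 + 1 + 1 + 1 + 1 + 1 + 1 + 1 + 1 = 16.
(H·H^T)[3][11] = Σ_j H[3][j]·H[11][j] = (-1)·(-1) + (-1)·(-1) + (-1)·(-1) + (1)·(1) + (-1)·(-1) + (1)·(1) + (1)·(1) + (-1)·(-1) + (1)·(-1) + (-1)·(1) + (1)·(-1) + (1)·(-1) + (1)·(-1) + (1)·(-1) + (-1)·(1) + (1)·(-1) = 1 + 1 + 1 + 1 + 1 + 1 + 1 + 1 + -1 + -1 + -1 + -1 + -1 + -1 + -1 + -1 = 0.
So rows 3 and 11 are orthogonal; the diagonal entry equals n = 16.

(2,2) entry = 16; (3,11) entry = 0.


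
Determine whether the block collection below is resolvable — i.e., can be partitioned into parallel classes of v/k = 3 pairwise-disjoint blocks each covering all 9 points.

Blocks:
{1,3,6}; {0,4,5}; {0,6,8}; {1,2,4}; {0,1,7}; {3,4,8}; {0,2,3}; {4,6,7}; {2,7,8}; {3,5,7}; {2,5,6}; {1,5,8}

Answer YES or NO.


v = 9, block size k = 3, number of blocks = 12.
For resolvability, blocks must partition into parallel classes of size v/k = 3.
Total blocks must therefore be a multiple of 3: 12 = 3·4 + 0 ⇒ divisible ✓.
Greedy packing gives 4 candidate class(es). Each should be a full parallel class (size 3, covers all 9 points).
  Class 1 (3 blocks): {1,3,6}; {0,4,5}; {2,7,8}. Points covered: [0, 1, 2, 3, 4, 5, 6, 7, 8].
  Class 2 (3 blocks): {0,6,8}; {1,2,4}; {3,5,7}. Points covered: [0, 1, 2, 3, 4, 5, 6, 7, 8].
  Class 3 (3 blocks): {0,1,7}; {3,4,8}; {2,5,6}. Points covered: [0, 1, 2, 3, 4, 5, 6, 7, 8].
  Class 4 (3 blocks): {0,2,3}; {4,6,7}; {1,5,8}. Points covered: [0, 1, 2, 3, 4, 5, 6, 7, 8].
All classes full (size 3)? YES. All classes cover every point? YES.
Resolvable? YES.

YES


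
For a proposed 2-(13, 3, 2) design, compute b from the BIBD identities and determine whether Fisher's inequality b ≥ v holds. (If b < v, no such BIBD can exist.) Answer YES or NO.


b = λv(v − 1)/(k(k − 1)) = 2·13·12/(3·2) = 312/6 = 52.
Compare with v = 13: b ≥ v, so Fisher's inequality holds.

YES


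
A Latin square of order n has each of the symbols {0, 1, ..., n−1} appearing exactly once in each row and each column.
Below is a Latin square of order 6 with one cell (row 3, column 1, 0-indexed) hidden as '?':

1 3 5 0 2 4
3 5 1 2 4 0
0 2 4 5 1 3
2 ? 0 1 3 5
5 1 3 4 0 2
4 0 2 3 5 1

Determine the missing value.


Row 3 contains symbols [0, 1, 2, 3, 5] — missing [4].
Column 1 contains symbols [0, 1, 2, 3, 5] — missing [4].
The missing symbol must appear in both missing sets; intersection = [4].
Therefore the hidden value is 4.

Missing value = 4.
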